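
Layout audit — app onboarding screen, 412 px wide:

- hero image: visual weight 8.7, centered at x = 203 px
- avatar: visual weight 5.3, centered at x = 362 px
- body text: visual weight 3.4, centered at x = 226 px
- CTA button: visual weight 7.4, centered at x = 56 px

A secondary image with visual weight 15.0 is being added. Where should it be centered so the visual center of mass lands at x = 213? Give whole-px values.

x ≈ 241

After adding the secondary image, total weight = 8.7 + 5.3 + 3.4 + 7.4 + 15.0 = 39.8.
x: need Σw·x = 39.8·213 = 8477.4. Existing = 8.7·203 + 5.3·362 + 3.4·226 + 7.4·56 = 4867.5. Remainder 3609.9 / 15.0 ≈ 240.66.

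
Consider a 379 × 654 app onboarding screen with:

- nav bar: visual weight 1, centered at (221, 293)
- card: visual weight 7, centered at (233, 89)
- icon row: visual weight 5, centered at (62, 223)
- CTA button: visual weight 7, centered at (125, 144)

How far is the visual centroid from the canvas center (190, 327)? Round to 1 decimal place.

≈ 179.2

Σw = 1 + 7 + 5 + 7 = 20.
Σw·x = 1·221 + 7·233 + 5·62 + 7·125 = 3037, so x̄ = 3037/20 ≈ 151.85.
Σw·y = 1·293 + 7·89 + 5·223 + 7·144 = 3039, so ȳ = 3039/20 ≈ 151.95.
Offset from (190, 327): Δx ≈ -38.15, Δy ≈ -175.05; distance = √(Δx² + Δy²) ≈ 179.16.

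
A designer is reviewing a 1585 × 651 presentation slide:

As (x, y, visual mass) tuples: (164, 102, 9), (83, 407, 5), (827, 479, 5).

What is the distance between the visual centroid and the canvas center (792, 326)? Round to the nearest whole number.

≈ 477

Weights sum to 9 + 5 + 5 = 19.
x: (9·164 + 5·83 + 5·827) / 19 = 6026 / 19 ≈ 317.16
y: (9·102 + 5·407 + 5·479) / 19 = 5348 / 19 ≈ 281.47
From (792, 326): dx = -474.84, dy = -44.53, so the distance is √(dx²+dy²) ≈ 476.93.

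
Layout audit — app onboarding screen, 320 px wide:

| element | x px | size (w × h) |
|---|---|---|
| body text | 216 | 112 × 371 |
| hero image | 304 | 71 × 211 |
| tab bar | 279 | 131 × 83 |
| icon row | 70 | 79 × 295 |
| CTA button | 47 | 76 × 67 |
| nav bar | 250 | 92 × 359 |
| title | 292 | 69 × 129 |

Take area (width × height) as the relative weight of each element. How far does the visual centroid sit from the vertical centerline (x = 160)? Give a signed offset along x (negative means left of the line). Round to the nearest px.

≈ 53 px

Taking area as weight: body text 112·371 = 41552, hero image 71·211 = 14981, tab bar 131·83 = 10873, icon row 79·295 = 23305, CTA button 76·67 = 5092, nav bar 92·359 = 33028, title 69·129 = 8901. Sum 137732.
Σw·x = 29289789; x̄ = 29289789/137732 ≈ 212.66.
Offset from x = 160: 212.66 − 160 ≈ 52.66.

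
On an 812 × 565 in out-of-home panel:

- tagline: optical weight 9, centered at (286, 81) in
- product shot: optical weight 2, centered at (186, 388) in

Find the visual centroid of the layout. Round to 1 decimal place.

(267.8, 136.8)

Weights sum to 9 + 2 = 11.
x: (9·286 + 2·186) / 11 = 2946 / 11 ≈ 267.82
y: (9·81 + 2·388) / 11 = 1505 / 11 ≈ 136.82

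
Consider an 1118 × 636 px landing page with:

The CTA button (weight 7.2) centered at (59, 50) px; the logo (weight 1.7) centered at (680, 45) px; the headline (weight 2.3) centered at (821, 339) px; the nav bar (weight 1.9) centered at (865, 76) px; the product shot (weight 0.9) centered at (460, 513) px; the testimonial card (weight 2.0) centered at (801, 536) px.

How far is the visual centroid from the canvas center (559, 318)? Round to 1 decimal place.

≈ 178.0 px

Weights sum to 7.2 + 1.7 + 2.3 + 1.9 + 0.9 + 2.0 = 16.0.
x: (7.2·59 + 1.7·680 + 2.3·821 + 1.9·865 + 0.9·460 + 2.0·801) / 16.0 = 7128.6 / 16.0 ≈ 445.54
y: (7.2·50 + 1.7·45 + 2.3·339 + 1.9·76 + 0.9·513 + 2.0·536) / 16.0 = 2894.3 / 16.0 ≈ 180.89
Offset from (559, 318): Δx ≈ -113.46, Δy ≈ -137.11; distance = √(Δx² + Δy²) ≈ 177.97.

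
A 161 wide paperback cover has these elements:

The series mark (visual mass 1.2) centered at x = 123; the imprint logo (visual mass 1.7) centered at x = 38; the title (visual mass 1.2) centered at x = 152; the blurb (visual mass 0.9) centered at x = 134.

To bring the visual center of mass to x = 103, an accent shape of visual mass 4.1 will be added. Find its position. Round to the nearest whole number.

With the accent shape, Σw becomes 1.2 + 1.7 + 1.2 + 0.9 + 4.1 = 9.1.
x: target moment 9.1×103 = 937.3; current 1.2·123 + 1.7·38 + 1.2·152 + 0.9·134 = 515.2; the accent shape supplies 422.1, so x = 422.1/4.1 ≈ 102.95.

x ≈ 103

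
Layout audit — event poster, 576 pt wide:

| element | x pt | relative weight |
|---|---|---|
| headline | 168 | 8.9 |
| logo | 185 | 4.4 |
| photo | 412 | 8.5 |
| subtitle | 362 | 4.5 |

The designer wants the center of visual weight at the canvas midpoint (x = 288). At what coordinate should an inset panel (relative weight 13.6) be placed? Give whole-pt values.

x ≈ 298

With the inset panel, Σw becomes 8.9 + 4.4 + 8.5 + 4.5 + 13.6 = 39.9.
x: need Σw·x = 39.9·288 = 11491.2. Existing = 8.9·168 + 4.4·185 + 8.5·412 + 4.5·362 = 7440.2. Remainder 4051.0 / 13.6 ≈ 297.87.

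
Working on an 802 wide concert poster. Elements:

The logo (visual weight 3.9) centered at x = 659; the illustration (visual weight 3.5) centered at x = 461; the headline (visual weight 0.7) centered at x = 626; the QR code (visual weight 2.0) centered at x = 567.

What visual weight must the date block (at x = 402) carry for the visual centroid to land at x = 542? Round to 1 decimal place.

w ≈ 2.0

Known weights sum to 3.9 + 3.5 + 0.7 + 2.0 = 10.1; their moment is 3.9·659 + 3.5·461 + 0.7·626 + 2.0·567 = 5755.8.
Balance at x = 542 requires (5755.8 + w·402) / (10.1 + w) = 542.
Solving: w = (542·10.1 − 5755.8) / (402 − 542) = -281.6 / -140 ≈ 2.01.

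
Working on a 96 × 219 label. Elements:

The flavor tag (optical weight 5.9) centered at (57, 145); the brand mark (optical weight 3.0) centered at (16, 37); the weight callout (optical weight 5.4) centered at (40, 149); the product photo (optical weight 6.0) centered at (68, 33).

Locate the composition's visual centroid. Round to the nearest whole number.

Total weight = 5.9 + 3.0 + 5.4 + 6.0 = 20.3.
Σw·x = 5.9·57 + 3.0·16 + 5.4·40 + 6.0·68 = 1008.3, so x̄ = 1008.3/20.3 ≈ 49.67.
Σw·y = 5.9·145 + 3.0·37 + 5.4·149 + 6.0·33 = 1969.1, so ȳ = 1969.1/20.3 ≈ 97.00.

(50, 97)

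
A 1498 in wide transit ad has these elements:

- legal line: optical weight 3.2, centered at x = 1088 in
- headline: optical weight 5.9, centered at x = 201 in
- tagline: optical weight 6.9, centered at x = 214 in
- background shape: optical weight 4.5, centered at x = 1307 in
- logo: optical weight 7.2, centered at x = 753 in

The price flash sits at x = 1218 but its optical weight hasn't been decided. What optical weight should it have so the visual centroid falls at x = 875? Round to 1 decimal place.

w ≈ 19.8

Existing Σw = 27.7 (3.2 + 5.9 + 6.9 + 4.5 + 7.2); existing moment 3.2·1088 + 5.9·201 + 6.9·214 + 4.5·1307 + 7.2·753 = 17447.2.
Set Σw·x/Σw = 875: (17447.2 + 1218w) = 875·(27.7 + w).
Solving: w = (875·27.7 − 17447.2) / (1218 − 875) = 6790.3 / 343 ≈ 19.80.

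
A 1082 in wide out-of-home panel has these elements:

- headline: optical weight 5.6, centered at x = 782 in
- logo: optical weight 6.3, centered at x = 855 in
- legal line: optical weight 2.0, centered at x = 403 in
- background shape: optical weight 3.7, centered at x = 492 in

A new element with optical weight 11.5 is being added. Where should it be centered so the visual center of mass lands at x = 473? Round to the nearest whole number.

x ≈ 119

New total weight: (5.6 + 6.3 + 2.0 + 3.7) + 11.5 = 29.1.
x: need Σw·x = 29.1·473 = 13764.3. Existing = 5.6·782 + 6.3·855 + 2.0·403 + 3.7·492 = 12392.1. Remainder 1372.2 / 11.5 ≈ 119.32.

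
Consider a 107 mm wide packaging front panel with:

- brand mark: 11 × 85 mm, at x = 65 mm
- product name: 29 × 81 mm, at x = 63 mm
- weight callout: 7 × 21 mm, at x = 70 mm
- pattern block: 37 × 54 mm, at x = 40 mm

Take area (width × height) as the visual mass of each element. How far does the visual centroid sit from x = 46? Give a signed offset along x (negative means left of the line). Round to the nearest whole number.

Areas → weights: brand mark 11·85 = 935, product name 29·81 = 2349, weight callout 7·21 = 147, pattern block 37·54 = 1998; Σw = 5429.
x: (935·65 + 2349·63 + 147·70 + 1998·40) / 5429 = 298972 / 5429 ≈ 55.07
Offset from x = 46: 55.07 − 46 ≈ 9.07.

≈ 9 mm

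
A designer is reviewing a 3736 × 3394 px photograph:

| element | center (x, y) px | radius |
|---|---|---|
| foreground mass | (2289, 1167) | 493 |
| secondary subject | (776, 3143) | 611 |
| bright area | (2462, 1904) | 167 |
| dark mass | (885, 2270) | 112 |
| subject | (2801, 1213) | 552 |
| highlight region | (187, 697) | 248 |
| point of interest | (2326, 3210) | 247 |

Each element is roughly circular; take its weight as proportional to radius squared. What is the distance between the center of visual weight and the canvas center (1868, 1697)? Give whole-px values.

≈ 296 px

r² weights: foreground mass 493² = 243049, secondary subject 611² = 373321, bright area 167² = 27889, dark mass 112² = 12544, subject 552² = 304704, highlight region 248² = 61504, point of interest 247² = 61009. Total = 1084020.
Σw·x = 1932684501; x̄ = 1932684501/1084020 ≈ 1782.89.
y: moment 2146874752 / weight 1084020 ≈ 1980.48
Relative to (1868, 1697): Δ = (-85.11, 283.48); |Δ| = √(-85.11² + 283.48²) ≈ 295.98.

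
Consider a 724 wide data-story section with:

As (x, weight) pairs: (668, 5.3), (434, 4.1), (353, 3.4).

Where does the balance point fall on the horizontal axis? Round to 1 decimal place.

x ≈ 509.4

Total weight = 5.3 + 4.1 + 3.4 = 12.8.
x: (5.3·668 + 4.1·434 + 3.4·353) / 12.8 = 6520.0 / 12.8 ≈ 509.38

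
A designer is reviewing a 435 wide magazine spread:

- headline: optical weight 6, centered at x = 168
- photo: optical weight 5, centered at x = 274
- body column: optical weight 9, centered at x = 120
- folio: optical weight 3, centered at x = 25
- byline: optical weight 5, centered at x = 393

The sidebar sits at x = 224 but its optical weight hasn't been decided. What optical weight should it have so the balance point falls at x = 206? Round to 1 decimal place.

Existing Σw = 28 (6 + 5 + 9 + 3 + 5); existing moment 6·168 + 5·274 + 9·120 + 3·25 + 5·393 = 5498.
For the centroid to hit 206: (5498 + w·224) / (28 + w) = 206.
So w = (206·28 − 5498)/(224 − 206) = 270/18 ≈ 15.00.

w ≈ 15.0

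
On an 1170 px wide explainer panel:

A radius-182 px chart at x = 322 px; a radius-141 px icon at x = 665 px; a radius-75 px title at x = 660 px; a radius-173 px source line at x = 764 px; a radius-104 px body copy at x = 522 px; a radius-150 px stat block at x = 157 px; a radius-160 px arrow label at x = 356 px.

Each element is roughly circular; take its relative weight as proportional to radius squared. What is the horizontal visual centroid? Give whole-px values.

x ≈ 466

r² weights: chart 182² = 33124, icon 141² = 19881, title 75² = 5625, source line 173² = 29929, body copy 104² = 10816, stat block 150² = 22500, arrow label 160² = 25600. Total = 147475.
Σw·x = 68757101; x̄ = 68757101/147475 ≈ 466.23.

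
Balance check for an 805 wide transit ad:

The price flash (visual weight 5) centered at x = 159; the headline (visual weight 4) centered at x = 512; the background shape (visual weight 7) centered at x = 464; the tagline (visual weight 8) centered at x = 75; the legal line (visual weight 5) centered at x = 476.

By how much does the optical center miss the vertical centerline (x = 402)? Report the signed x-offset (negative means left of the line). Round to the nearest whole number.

Weights sum to 5 + 4 + 7 + 8 + 5 = 29.
Σw·x = 5·159 + 4·512 + 7·464 + 8·75 + 5·476 = 9071, so x̄ = 9071/29 ≈ 312.79.
Offset from x = 402: 312.79 − 402 ≈ -89.21.

≈ -89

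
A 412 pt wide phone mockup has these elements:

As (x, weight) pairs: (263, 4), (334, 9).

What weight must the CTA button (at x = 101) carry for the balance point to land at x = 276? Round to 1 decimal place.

w ≈ 2.7

Known weights sum to 4 + 9 = 13; their moment is 4·263 + 9·334 = 4058.
For the centroid to hit 276: (4058 + w·101) / (13 + w) = 276.
Rearranging, w·(101 − 276) = 276·13 − 4058 = -470, so w ≈ -470/-175 = 2.69.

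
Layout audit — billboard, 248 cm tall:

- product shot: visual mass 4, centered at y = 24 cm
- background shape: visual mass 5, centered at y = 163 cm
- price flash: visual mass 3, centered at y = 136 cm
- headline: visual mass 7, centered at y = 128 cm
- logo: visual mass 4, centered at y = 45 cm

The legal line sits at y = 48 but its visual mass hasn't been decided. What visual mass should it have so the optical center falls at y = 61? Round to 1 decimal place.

Known weights sum to 4 + 5 + 3 + 7 + 4 = 23; their moment is 4·24 + 5·163 + 3·136 + 7·128 + 4·45 = 2395.
Set Σw·y/Σw = 61: (2395 + 48w) = 61·(23 + w).
Rearranging, w·(48 − 61) = 61·23 − 2395 = -992, so w ≈ -992/-13 = 76.31.

w ≈ 76.3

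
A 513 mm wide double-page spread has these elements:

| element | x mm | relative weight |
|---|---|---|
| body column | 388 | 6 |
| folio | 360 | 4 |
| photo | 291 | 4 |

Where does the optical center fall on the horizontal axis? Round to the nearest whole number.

x ≈ 352

Total weight = 6 + 4 + 4 = 14.
Σw·x = 6·388 + 4·360 + 4·291 = 4932, so x̄ = 4932/14 ≈ 352.29.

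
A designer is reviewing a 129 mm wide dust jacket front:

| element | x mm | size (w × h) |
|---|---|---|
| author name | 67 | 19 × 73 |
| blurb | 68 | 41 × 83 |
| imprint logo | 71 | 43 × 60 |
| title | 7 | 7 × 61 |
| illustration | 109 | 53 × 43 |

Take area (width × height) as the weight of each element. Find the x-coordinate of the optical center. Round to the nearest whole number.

Taking area as weight: author name 19·73 = 1387, blurb 41·83 = 3403, imprint logo 43·60 = 2580, title 7·61 = 427, illustration 53·43 = 2279. Sum 10076.
x-moment: 1387·67 + 3403·68 + 2580·71 + 427·7 + 2279·109 = 758913; centroid 758913/10076 ≈ 75.32.

x ≈ 75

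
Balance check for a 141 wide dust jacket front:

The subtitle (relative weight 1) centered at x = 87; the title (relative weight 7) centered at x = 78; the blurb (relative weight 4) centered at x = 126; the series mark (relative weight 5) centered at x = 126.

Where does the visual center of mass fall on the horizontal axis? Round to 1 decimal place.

x ≈ 103.9

Total weight = 1 + 7 + 4 + 5 = 17.
x: (1·87 + 7·78 + 4·126 + 5·126) / 17 = 1767 / 17 ≈ 103.94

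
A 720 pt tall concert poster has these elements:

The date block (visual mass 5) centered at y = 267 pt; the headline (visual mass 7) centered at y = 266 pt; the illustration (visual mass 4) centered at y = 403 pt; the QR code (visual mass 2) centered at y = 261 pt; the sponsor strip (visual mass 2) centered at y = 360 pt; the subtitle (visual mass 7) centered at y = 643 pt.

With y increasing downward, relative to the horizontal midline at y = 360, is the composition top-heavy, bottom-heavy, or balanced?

Weights sum to 5 + 7 + 4 + 2 + 2 + 7 = 27.
Σw·y = 10552; ȳ = 10552/27 ≈ 390.81.
390.8 lies below (larger y than) the midline 360, so the layout is bottom-heavy.

bottom-heavy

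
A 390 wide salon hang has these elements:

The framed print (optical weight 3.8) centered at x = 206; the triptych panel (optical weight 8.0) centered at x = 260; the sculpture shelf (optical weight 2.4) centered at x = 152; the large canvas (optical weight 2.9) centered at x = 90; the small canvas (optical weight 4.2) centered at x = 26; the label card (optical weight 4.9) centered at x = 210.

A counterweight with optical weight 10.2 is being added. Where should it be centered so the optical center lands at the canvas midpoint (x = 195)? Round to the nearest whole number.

x ≈ 242

New total weight: (3.8 + 8.0 + 2.4 + 2.9 + 4.2 + 4.9) + 10.2 = 36.4.
x: need Σw·x = 36.4·195 = 7098.0. Existing = 3.8·206 + 8.0·260 + 2.4·152 + 2.9·90 + 4.2·26 + 4.9·210 = 4626.8. Remainder 2471.2 / 10.2 ≈ 242.27.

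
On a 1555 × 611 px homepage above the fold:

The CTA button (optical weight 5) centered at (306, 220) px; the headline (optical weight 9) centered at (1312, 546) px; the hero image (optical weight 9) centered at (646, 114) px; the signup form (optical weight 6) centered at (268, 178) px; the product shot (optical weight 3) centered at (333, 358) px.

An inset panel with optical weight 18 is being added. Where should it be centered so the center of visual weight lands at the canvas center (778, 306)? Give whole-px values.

With the inset panel, Σw becomes 5 + 9 + 9 + 6 + 3 + 18 = 50.
x: need Σw·x = 50·778 = 38900. Existing = 5·306 + 9·1312 + 9·646 + 6·268 + 3·333 = 21759. Remainder 17141 / 18 ≈ 952.28.
y: need Σw·y = 50·306 = 15300. Existing = 5·220 + 9·546 + 9·114 + 6·178 + 3·358 = 9182. Remainder 6118 / 18 ≈ 339.89.

(952, 340)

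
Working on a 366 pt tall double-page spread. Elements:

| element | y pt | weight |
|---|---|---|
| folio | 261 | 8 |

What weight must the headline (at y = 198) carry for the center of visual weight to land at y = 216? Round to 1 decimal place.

w ≈ 20.0

The single fixed element contributes weight 8, moment 8·261 = 2088.
Set Σw·y/Σw = 216: (2088 + 198w) = 216·(8 + w).
Rearranging, w·(198 − 216) = 216·8 − 2088 = -360, so w ≈ -360/-18 = 20.00.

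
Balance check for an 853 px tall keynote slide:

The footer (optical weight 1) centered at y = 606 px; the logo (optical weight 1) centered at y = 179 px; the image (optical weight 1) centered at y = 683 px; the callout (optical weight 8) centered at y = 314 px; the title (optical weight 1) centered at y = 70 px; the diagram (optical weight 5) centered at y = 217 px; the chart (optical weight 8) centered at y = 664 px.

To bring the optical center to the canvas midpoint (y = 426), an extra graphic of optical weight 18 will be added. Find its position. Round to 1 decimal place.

y ≈ 437.3

With the extra graphic, Σw becomes 1 + 1 + 1 + 8 + 1 + 5 + 8 + 18 = 43.
Along y: (10447 + 18·y) / 43 = 426 (existing moment 1·606 + 1·179 + 1·683 + 8·314 + 1·70 + 5·217 + 8·664 = 10447) ⇒ y = (18318 − 10447) / 18 ≈ 437.28.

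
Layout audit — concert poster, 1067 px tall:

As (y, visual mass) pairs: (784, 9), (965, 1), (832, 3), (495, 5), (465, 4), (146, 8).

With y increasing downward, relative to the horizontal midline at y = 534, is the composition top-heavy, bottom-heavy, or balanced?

Total weight = 9 + 1 + 3 + 5 + 4 + 8 = 30.
Σw·y = 16020; ȳ = 16020/30 ≈ 534.00.
That equals the midline 534 — balanced.

balanced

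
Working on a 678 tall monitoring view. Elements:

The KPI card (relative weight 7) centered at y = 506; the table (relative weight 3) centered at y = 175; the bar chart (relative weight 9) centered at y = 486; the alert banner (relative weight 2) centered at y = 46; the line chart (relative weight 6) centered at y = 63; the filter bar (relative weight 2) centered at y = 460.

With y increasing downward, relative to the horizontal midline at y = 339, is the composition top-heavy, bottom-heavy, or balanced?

Total weight = 7 + 3 + 9 + 2 + 6 + 2 = 29.
y: (7·506 + 3·175 + 9·486 + 2·46 + 6·63 + 2·460) / 29 = 9831 / 29 ≈ 339.00
The centroid 339.00 matches the midline at 339, so the layout is balanced.

balanced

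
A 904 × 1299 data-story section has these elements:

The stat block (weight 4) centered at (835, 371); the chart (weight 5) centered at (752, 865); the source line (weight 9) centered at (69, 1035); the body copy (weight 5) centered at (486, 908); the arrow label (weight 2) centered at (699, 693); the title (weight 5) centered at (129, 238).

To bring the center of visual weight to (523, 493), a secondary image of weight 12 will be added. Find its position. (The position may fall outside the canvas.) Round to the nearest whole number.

(814, -128)

After adding the secondary image, total weight = 4 + 5 + 9 + 5 + 2 + 5 + 12 = 42.
Along x: (12194 + 12·x) / 42 = 523 (existing moment 4·835 + 5·752 + 9·69 + 5·486 + 2·699 + 5·129 = 12194) ⇒ x = (21966 − 12194) / 12 ≈ 814.33.
Along y: (22240 + 12·y) / 42 = 493 (existing moment 4·371 + 5·865 + 9·1035 + 5·908 + 2·693 + 5·238 = 22240) ⇒ y = (20706 − 22240) / 12 ≈ -127.83.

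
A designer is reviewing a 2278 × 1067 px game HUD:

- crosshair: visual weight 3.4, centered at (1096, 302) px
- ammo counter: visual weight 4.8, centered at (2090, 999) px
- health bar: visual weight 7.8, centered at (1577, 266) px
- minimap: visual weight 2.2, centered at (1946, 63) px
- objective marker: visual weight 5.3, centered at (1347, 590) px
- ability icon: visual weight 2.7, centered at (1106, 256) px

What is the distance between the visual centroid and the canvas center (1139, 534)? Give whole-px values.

Weights sum to 3.4 + 4.8 + 7.8 + 2.2 + 5.3 + 2.7 = 26.2.
Σw·x = 3.4·1096 + 4.8·2090 + 7.8·1577 + 2.2·1946 + 5.3·1347 + 2.7·1106 = 40465.5, so x̄ = 40465.5/26.2 ≈ 1544.48.
Σw·y = 3.4·302 + 4.8·999 + 7.8·266 + 2.2·63 + 5.3·590 + 2.7·256 = 11853.6, so ȳ = 11853.6/26.2 ≈ 452.43.
Relative to (1139, 534): Δ = (405.48, -81.57); |Δ| = √(405.48² + -81.57²) ≈ 413.61.

≈ 414 px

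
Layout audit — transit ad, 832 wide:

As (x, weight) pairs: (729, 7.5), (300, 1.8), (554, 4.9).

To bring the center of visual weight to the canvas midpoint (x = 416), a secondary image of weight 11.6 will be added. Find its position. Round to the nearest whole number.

With the secondary image, Σw becomes 7.5 + 1.8 + 4.9 + 11.6 = 25.8.
x: target moment 25.8×416 = 10732.8; current 7.5·729 + 1.8·300 + 4.9·554 = 8722.1; the secondary image supplies 2010.7, so x = 2010.7/11.6 ≈ 173.34.

x ≈ 173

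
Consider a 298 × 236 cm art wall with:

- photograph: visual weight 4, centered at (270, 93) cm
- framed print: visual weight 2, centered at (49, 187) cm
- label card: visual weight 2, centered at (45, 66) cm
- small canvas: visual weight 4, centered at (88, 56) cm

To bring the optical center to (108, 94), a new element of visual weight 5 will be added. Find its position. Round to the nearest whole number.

(43, 99)

After adding the new element, total weight = 4 + 2 + 2 + 4 + 5 = 17.
x: need Σw·x = 17·108 = 1836. Existing = 4·270 + 2·49 + 2·45 + 4·88 = 1620. Remainder 216 / 5 ≈ 43.20.
y: need Σw·y = 17·94 = 1598. Existing = 4·93 + 2·187 + 2·66 + 4·56 = 1102. Remainder 496 / 5 ≈ 99.20.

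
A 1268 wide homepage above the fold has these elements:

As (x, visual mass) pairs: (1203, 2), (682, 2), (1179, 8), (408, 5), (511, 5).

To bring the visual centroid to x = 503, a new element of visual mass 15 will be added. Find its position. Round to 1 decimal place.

x ≈ 54.3

With the new element, Σw becomes 2 + 2 + 8 + 5 + 5 + 15 = 37.
Along x: (17797 + 15·x) / 37 = 503 (existing moment 2·1203 + 2·682 + 8·1179 + 5·408 + 5·511 = 17797) ⇒ x = (18611 − 17797) / 15 ≈ 54.27.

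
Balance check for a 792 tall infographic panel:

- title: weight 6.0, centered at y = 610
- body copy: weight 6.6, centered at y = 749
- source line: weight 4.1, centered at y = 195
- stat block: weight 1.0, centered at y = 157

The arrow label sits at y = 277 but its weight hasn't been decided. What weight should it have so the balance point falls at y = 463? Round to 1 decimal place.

w ≈ 7.3

Fixed elements: Σw = 6.0 + 6.6 + 4.1 + 1.0 = 17.7, Σw·y = 6.0·610 + 6.6·749 + 4.1·195 + 1.0·157 = 9559.9.
For the centroid to hit 463: (9559.9 + w·277) / (17.7 + w) = 463.
Solving: w = (463·17.7 − 9559.9) / (277 − 463) = -1364.8 / -186 ≈ 7.34.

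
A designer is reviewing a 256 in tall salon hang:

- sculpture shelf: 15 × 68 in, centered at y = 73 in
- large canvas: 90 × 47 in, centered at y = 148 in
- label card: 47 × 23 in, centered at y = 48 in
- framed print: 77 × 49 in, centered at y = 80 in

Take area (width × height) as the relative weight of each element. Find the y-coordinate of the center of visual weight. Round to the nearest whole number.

y ≈ 104

Areas: sculpture shelf 15·68 = 1020, large canvas 90·47 = 4230, label card 47·23 = 1081, framed print 77·49 = 3773. Total weight = 10104.
y-moment: 1020·73 + 4230·148 + 1081·48 + 3773·80 = 1054228; centroid 1054228/10104 ≈ 104.34.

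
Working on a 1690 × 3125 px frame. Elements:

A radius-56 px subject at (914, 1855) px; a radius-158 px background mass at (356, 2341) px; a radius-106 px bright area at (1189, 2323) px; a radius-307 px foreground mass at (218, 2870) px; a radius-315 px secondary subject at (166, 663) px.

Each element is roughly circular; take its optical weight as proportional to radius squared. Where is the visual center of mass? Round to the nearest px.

Weights ∝ r²: subject 56² = 3136, background mass 158² = 24964, bright area 106² = 11236, foreground mass 307² = 94249, secondary subject 315² = 99225; Σw = 232810.
Σw·x = 3136·914 + 24964·356 + 11236·1189 + 94249·218 + 99225·166 = 62130724, so x̄ = 62130724/232810 ≈ 266.87.
Σw·y = 3136·1855 + 24964·2341 + 11236·2323 + 94249·2870 + 99225·663 = 426640037, so ȳ = 426640037/232810 ≈ 1832.57.

(267, 1833)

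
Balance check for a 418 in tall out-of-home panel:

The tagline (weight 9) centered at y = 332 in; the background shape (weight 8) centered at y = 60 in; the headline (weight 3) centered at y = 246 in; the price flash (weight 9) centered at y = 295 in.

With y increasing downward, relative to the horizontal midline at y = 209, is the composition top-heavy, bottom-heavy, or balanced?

Weights sum to 9 + 8 + 3 + 9 = 29.
y-moment: 9·332 + 8·60 + 3·246 + 9·295 = 6861; centroid 6861/29 ≈ 236.59.
236.6 vs midline 209 → bottom-heavy.

bottom-heavy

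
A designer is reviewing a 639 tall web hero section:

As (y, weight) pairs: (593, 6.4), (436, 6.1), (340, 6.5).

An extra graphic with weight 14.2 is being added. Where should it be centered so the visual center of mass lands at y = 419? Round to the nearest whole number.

With the extra graphic, Σw becomes 6.4 + 6.1 + 6.5 + 14.2 = 33.2.
y: need Σw·y = 33.2·419 = 13910.8. Existing = 6.4·593 + 6.1·436 + 6.5·340 = 8664.8. Remainder 5246.0 / 14.2 ≈ 369.44.

y ≈ 369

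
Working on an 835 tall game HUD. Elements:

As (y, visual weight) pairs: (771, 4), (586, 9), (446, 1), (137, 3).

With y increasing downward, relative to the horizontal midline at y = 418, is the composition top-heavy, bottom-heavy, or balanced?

bottom-heavy

Total weight = 4 + 9 + 1 + 3 = 17.
y-moment: 4·771 + 9·586 + 1·446 + 3·137 = 9215; centroid 9215/17 ≈ 542.06.
542.1 lies below (larger y than) the midline 418, so the layout is bottom-heavy.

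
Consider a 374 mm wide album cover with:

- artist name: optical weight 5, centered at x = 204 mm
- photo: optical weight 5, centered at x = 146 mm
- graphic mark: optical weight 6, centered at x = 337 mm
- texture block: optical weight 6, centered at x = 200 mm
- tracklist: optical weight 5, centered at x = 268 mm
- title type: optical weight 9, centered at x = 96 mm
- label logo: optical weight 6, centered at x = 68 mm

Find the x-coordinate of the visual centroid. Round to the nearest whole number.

Total weight = 5 + 5 + 6 + 6 + 5 + 9 + 6 = 42.
x: moment 7584 / weight 42 ≈ 180.57

x ≈ 181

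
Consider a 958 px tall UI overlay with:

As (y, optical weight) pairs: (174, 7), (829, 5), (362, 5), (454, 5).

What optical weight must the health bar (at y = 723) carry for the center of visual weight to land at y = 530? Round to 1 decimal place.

w ≈ 11.5

Existing Σw = 22 (7 + 5 + 5 + 5); existing moment 7·174 + 5·829 + 5·362 + 5·454 = 9443.
For the centroid to hit 530: (9443 + w·723) / (22 + w) = 530.
Rearranging, w·(723 − 530) = 530·22 − 9443 = 2217, so w ≈ 2217/193 = 11.49.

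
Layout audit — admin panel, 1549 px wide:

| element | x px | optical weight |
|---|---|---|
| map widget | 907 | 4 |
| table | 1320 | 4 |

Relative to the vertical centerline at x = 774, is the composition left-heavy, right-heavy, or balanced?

Weights sum to 4 + 4 = 8.
Σw·x = 4·907 + 4·1320 = 8908, so x̄ = 8908/8 ≈ 1113.50.
1113.5 lies right of the midline 774, so the layout is right-heavy.

right-heavy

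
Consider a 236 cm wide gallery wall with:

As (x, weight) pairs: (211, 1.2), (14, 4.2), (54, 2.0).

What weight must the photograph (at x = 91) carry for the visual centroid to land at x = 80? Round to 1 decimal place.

Existing Σw = 7.4 (1.2 + 4.2 + 2.0); existing moment 1.2·211 + 4.2·14 + 2.0·54 = 420.0.
Balance at x = 80 requires (420.0 + w·91) / (7.4 + w) = 80.
So w = (80·7.4 − 420.0)/(91 − 80) = 172.0/11 ≈ 15.64.

w ≈ 15.6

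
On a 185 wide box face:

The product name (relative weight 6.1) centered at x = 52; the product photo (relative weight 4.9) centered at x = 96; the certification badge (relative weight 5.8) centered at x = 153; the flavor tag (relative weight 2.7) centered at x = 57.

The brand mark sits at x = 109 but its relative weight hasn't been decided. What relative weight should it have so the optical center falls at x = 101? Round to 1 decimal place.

Existing Σw = 19.5 (6.1 + 4.9 + 5.8 + 2.7); existing moment 6.1·52 + 4.9·96 + 5.8·153 + 2.7·57 = 1828.9.
For the centroid to hit 101: (1828.9 + w·109) / (19.5 + w) = 101.
So w = (101·19.5 − 1828.9)/(109 − 101) = 140.6/8 ≈ 17.57.

w ≈ 17.6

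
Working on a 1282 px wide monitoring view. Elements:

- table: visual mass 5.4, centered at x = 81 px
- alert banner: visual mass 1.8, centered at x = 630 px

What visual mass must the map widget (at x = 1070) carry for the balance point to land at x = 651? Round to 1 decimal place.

Existing Σw = 7.2 (5.4 + 1.8); existing moment 5.4·81 + 1.8·630 = 1571.4.
Balance at x = 651 requires (1571.4 + w·1070) / (7.2 + w) = 651.
Solving: w = (651·7.2 − 1571.4) / (1070 − 651) = 3115.8 / 419 ≈ 7.44.

w ≈ 7.4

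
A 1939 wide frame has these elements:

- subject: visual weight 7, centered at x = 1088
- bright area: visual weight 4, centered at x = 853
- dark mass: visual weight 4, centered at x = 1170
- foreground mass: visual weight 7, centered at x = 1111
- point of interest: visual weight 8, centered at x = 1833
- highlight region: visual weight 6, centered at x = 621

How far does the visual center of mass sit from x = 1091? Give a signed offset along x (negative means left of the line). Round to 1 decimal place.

≈ 72.2

Weights sum to 7 + 4 + 4 + 7 + 8 + 6 = 36.
x: moment 41875 / weight 36 ≈ 1163.19
Difference: 1163.19 − 1091 ≈ 72.19.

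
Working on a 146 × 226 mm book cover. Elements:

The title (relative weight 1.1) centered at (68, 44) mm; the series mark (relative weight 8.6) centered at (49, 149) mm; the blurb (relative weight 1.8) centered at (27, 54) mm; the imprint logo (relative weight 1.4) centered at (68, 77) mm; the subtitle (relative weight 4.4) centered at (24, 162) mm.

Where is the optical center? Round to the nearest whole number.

(43, 130)

Σw = 1.1 + 8.6 + 1.8 + 1.4 + 4.4 = 17.3.
x-moment: 1.1·68 + 8.6·49 + 1.8·27 + 1.4·68 + 4.4·24 = 745.6; centroid 745.6/17.3 ≈ 43.10.
y-moment: 1.1·44 + 8.6·149 + 1.8·54 + 1.4·77 + 4.4·162 = 2247.6; centroid 2247.6/17.3 ≈ 129.92.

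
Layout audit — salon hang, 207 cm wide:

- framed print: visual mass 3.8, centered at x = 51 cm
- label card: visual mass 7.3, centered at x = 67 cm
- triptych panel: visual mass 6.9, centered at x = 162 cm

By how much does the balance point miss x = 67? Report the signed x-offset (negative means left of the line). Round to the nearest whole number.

≈ 33 cm

Weights sum to 3.8 + 7.3 + 6.9 = 18.0.
x-moment: 3.8·51 + 7.3·67 + 6.9·162 = 1800.7; centroid 1800.7/18.0 ≈ 100.04.
Against x = 67, that's 100.04 − 67 = 33.04.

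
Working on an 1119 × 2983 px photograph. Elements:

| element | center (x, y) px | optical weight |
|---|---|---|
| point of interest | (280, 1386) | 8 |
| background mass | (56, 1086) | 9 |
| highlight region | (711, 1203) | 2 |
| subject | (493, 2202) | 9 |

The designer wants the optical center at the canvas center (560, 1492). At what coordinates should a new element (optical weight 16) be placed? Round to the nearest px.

With the new element, Σw becomes 8 + 9 + 2 + 9 + 16 = 44.
x: need Σw·x = 44·560 = 24640. Existing = 8·280 + 9·56 + 2·711 + 9·493 = 8603. Remainder 16037 / 16 ≈ 1002.31.
y: need Σw·y = 44·1492 = 65648. Existing = 8·1386 + 9·1086 + 2·1203 + 9·2202 = 43086. Remainder 22562 / 16 ≈ 1410.12.

(1002, 1410)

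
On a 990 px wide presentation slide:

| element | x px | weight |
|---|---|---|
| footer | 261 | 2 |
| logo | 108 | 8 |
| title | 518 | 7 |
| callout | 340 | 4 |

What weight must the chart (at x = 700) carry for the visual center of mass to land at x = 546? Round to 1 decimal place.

Existing Σw = 21 (2 + 8 + 7 + 4); existing moment 2·261 + 8·108 + 7·518 + 4·340 = 6372.
Set Σw·x/Σw = 546: (6372 + 700w) = 546·(21 + w).
Rearranging, w·(700 − 546) = 546·21 − 6372 = 5094, so w ≈ 5094/154 = 33.08.

w ≈ 33.1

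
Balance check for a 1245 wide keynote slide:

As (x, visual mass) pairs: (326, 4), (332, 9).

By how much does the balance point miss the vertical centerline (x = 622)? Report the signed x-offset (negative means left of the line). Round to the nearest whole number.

Weights sum to 4 + 9 = 13.
x: (4·326 + 9·332) / 13 = 4292 / 13 ≈ 330.15
Against x = 622, that's 330.15 − 622 = -291.85.

≈ -292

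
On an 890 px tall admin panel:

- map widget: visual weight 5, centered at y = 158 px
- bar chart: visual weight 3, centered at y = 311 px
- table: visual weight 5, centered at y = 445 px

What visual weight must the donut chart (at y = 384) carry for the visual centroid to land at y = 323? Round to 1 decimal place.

Existing Σw = 13 (5 + 3 + 5); existing moment 5·158 + 3·311 + 5·445 = 3948.
For the centroid to hit 323: (3948 + w·384) / (13 + w) = 323.
Rearranging, w·(384 − 323) = 323·13 − 3948 = 251, so w ≈ 251/61 = 4.11.

w ≈ 4.1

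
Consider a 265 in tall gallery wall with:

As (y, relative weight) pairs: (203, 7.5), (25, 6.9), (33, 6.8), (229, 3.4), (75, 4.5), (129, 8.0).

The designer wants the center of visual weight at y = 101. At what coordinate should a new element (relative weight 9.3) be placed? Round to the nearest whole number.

With the new element, Σw becomes 7.5 + 6.9 + 6.8 + 3.4 + 4.5 + 8.0 + 9.3 = 46.4.
y: need Σw·y = 46.4·101 = 4686.4. Existing = 7.5·203 + 6.9·25 + 6.8·33 + 3.4·229 + 4.5·75 + 8.0·129 = 4067.5. Remainder 618.9 / 9.3 ≈ 66.55.

y ≈ 67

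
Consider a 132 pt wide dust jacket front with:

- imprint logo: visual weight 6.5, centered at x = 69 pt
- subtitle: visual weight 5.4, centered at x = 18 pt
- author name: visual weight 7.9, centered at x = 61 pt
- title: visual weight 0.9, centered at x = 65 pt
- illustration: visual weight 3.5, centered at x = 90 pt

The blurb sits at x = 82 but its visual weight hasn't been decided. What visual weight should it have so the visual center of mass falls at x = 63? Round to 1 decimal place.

Existing Σw = 24.2 (6.5 + 5.4 + 7.9 + 0.9 + 3.5); existing moment 6.5·69 + 5.4·18 + 7.9·61 + 0.9·65 + 3.5·90 = 1401.1.
Set Σw·x/Σw = 63: (1401.1 + 82w) = 63·(24.2 + w).
Rearranging, w·(82 − 63) = 63·24.2 − 1401.1 = 123.5, so w ≈ 123.5/19 = 6.50.

w ≈ 6.5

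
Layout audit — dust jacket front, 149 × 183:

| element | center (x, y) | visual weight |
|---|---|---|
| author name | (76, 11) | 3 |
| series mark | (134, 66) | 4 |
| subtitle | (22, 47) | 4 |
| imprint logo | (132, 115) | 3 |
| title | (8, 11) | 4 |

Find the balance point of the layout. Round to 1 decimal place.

Total weight = 3 + 4 + 4 + 3 + 4 = 18.
x-moment: 3·76 + 4·134 + 4·22 + 3·132 + 4·8 = 1280; centroid 1280/18 ≈ 71.11.
y-moment: 3·11 + 4·66 + 4·47 + 3·115 + 4·11 = 874; centroid 874/18 ≈ 48.56.

(71.1, 48.6)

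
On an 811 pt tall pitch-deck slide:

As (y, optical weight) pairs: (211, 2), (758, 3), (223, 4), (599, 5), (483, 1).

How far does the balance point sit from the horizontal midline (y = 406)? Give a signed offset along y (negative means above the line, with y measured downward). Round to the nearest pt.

Weights sum to 2 + 3 + 4 + 5 + 1 = 15.
y-moment: 2·211 + 3·758 + 4·223 + 5·599 + 1·483 = 7066; centroid 7066/15 ≈ 471.07.
Against y = 406, that's 471.07 − 406 = 65.07.

≈ 65 pt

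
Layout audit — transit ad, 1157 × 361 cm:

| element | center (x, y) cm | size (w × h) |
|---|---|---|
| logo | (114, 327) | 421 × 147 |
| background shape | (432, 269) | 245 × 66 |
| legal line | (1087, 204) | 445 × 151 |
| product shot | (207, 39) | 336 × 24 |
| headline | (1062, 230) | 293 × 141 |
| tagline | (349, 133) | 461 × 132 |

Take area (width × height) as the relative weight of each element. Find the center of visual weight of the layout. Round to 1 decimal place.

Areas → weights: logo 421·147 = 61887, background shape 245·66 = 16170, legal line 445·151 = 67195, product shot 336·24 = 8064, headline 293·141 = 41313, tagline 461·132 = 60852; Σw = 255481.
Σw·x = 61887·114 + 16170·432 + 67195·1087 + 8064·207 + 41313·1062 + 60852·349 = 153862525, so x̄ = 153862525/255481 ≈ 602.25.
Σw·y = 61887·327 + 16170·269 + 67195·204 + 8064·39 + 41313·230 + 60852·133 = 56204361, so ȳ = 56204361/255481 ≈ 219.99.

(602.2, 220.0)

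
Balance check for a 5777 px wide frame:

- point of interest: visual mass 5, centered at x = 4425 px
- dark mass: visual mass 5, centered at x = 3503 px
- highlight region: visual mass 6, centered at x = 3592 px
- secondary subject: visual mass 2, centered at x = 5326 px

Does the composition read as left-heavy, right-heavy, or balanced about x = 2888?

Weights sum to 5 + 5 + 6 + 2 = 18.
x: (5·4425 + 5·3503 + 6·3592 + 2·5326) / 18 = 71844 / 18 ≈ 3991.33
3991.3 lies right of the midline 2888, so the layout is right-heavy.

right-heavy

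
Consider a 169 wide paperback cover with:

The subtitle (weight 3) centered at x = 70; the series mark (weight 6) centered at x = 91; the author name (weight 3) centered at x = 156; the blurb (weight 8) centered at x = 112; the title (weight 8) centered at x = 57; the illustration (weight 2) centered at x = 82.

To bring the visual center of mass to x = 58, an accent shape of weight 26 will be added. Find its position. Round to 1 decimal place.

New total weight: (3 + 6 + 3 + 8 + 8 + 2) + 26 = 56.
x: need Σw·x = 56·58 = 3248. Existing = 3·70 + 6·91 + 3·156 + 8·112 + 8·57 + 2·82 = 2740. Remainder 508 / 26 ≈ 19.54.

x ≈ 19.5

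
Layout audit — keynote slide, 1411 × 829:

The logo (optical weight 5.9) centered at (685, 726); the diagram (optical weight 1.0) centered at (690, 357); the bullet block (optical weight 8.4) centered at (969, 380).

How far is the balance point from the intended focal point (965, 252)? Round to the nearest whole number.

Total weight = 5.9 + 1.0 + 8.4 = 15.3.
Σw·x = 5.9·685 + 1.0·690 + 8.4·969 = 12871.1, so x̄ = 12871.1/15.3 ≈ 841.25.
Σw·y = 5.9·726 + 1.0·357 + 8.4·380 = 7832.4, so ȳ = 7832.4/15.3 ≈ 511.92.
From (965, 252): dx = -123.75, dy = 259.92, so the distance is √(dx²+dy²) ≈ 287.88.

≈ 288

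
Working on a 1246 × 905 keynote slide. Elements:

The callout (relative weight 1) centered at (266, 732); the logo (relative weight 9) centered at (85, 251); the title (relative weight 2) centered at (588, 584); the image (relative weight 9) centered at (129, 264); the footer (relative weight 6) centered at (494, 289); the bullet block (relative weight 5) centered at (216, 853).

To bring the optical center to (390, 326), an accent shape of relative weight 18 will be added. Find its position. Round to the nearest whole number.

(672, 209)

With the accent shape, Σw becomes 1 + 9 + 2 + 9 + 6 + 5 + 18 = 50.
x: need Σw·x = 50·390 = 19500. Existing = 1·266 + 9·85 + 2·588 + 9·129 + 6·494 + 5·216 = 7412. Remainder 12088 / 18 ≈ 671.56.
y: need Σw·y = 50·326 = 16300. Existing = 1·732 + 9·251 + 2·584 + 9·264 + 6·289 + 5·853 = 12534. Remainder 3766 / 18 ≈ 209.22.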